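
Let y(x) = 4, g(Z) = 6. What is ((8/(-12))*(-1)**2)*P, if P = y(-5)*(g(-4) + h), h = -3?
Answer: -8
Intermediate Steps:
P = 12 (P = 4*(6 - 3) = 4*3 = 12)
((8/(-12))*(-1)**2)*P = ((8/(-12))*(-1)**2)*12 = ((8*(-1/12))*1)*12 = -2/3*1*12 = -2/3*12 = -8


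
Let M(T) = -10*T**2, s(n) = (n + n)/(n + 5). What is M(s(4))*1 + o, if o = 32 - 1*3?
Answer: 1709/81 ≈ 21.099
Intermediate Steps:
s(n) = 2*n/(5 + n) (s(n) = (2*n)/(5 + n) = 2*n/(5 + n))
o = 29 (o = 32 - 3 = 29)
M(s(4))*1 + o = -10*64/(5 + 4)**2*1 + 29 = -10*(2*4/9)**2*1 + 29 = -10*(2*4*(1/9))**2*1 + 29 = -10*(8/9)**2*1 + 29 = -10*64/81*1 + 29 = -640/81*1 + 29 = -640/81 + 29 = 1709/81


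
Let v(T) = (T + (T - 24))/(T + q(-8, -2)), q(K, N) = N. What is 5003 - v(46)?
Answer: 55016/11 ≈ 5001.5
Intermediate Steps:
v(T) = (-24 + 2*T)/(-2 + T) (v(T) = (T + (T - 24))/(T - 2) = (T + (-24 + T))/(-2 + T) = (-24 + 2*T)/(-2 + T))
5003 - v(46) = 5003 - 2*(-12 + 46)/(-2 + 46) = 5003 - 2*34/44 = 5003 - 1*17/11 = 5003 - 17/11 = 55016/11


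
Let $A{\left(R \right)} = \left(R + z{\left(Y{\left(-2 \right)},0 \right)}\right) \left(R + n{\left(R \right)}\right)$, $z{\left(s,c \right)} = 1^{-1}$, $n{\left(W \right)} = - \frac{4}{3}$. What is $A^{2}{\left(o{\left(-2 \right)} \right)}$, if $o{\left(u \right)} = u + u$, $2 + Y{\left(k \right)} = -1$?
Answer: $256$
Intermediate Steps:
$Y{\left(k \right)} = -3$ ($Y{\left(k \right)} = -2 - 1 = -3$)
$n{\left(W \right)} = - \frac{4}{3}$ ($n{\left(W \right)} = \left(-4\right) \frac{1}{3} = - \frac{4}{3}$)
$o{\left(u \right)} = 2 u$
$z{\left(s,c \right)} = 1$
$A{\left(R \right)} = \left(1 + R\right) \left(- \frac{4}{3} + R\right)$ ($A{\left(R \right)} = \left(R + 1\right) \left(R - \frac{4}{3}\right) = \left(1 + R\right) \left(- \frac{4}{3} + R\right)$)
$A^{2}{\left(o{\left(-2 \right)} \right)} = \left(- \frac{4}{3} + \left(2 \left(-2\right)\right)^{2} - \frac{2 \left(-2\right)}{3}\right)^{2} = \left(- \frac{4}{3} + \left(-4\right)^{2} - - \frac{4}{3}\right)^{2} = \left(- \frac{4}{3} + 16 + \frac{4}{3}\right)^{2} = 16^{2} = 256$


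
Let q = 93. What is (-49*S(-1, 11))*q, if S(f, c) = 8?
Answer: -36456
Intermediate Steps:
(-49*S(-1, 11))*q = -49*8*93 = -392*93 = -36456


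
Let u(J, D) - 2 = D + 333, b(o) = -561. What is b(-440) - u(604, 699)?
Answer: -1595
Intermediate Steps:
u(J, D) = 335 + D (u(J, D) = 2 + (D + 333) = 2 + (333 + D) = 335 + D)
b(-440) - u(604, 699) = -561 - (335 + 699) = -561 - 1*1034 = -561 - 1034 = -1595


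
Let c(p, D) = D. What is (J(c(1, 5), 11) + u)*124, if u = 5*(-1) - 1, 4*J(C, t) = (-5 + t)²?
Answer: 372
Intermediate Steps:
J(C, t) = (-5 + t)²/4
u = -6 (u = -5 - 1 = -6)
(J(c(1, 5), 11) + u)*124 = ((-5 + 11)²/4 - 6)*124 = ((¼)*6² - 6)*124 = ((¼)*36 - 6)*124 = (9 - 6)*124 = 3*124 = 372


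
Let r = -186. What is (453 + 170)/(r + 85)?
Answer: -623/101 ≈ -6.1683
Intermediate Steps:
(453 + 170)/(r + 85) = (453 + 170)/(-186 + 85) = 623/(-101) = 623*(-1/101) = -623/101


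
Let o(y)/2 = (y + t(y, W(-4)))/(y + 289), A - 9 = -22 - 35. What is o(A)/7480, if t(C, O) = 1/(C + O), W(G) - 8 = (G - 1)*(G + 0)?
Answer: -961/18026800 ≈ -5.3309e-5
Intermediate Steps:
W(G) = 8 + G*(-1 + G) (W(G) = 8 + (G - 1)*(G + 0) = 8 + (-1 + G)*G = 8 + G*(-1 + G))
A = -48 (A = 9 + (-22 - 35) = 9 - 57 = -48)
o(y) = 2*(y + 1/(28 + y))/(289 + y) (o(y) = 2*((y + 1/(y + (8 + (-4)² - 1*(-4))))/(y + 289)) = 2*((y + 1/(y + (8 + 16 + 4)))/(289 + y)) = 2*((y + 1/(y + 28))/(289 + y)) = 2*((y + 1/(28 + y))/(289 + y)) = 2*(y + 1/(28 + y))/(289 + y))
o(A)/7480 = (2*(1 - 48*(28 - 48))/((28 - 48)*(289 - 48)))/7480 = (2*(1 - 48*(-20))/(-20*241))*(1/7480) = (2*(-1/20)*(1/241)*(1 + 960))*(1/7480) = (2*(-1/20)*(1/241)*961)*(1/7480) = -961/2410*1/7480 = -961/18026800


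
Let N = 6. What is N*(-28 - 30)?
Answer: -348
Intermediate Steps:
N*(-28 - 30) = 6*(-28 - 30) = 6*(-58) = -348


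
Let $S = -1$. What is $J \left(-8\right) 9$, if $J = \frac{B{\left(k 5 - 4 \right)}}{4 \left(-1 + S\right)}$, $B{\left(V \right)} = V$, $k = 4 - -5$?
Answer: $369$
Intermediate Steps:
$k = 9$ ($k = 4 + 5 = 9$)
$J = - \frac{41}{8}$ ($J = \frac{9 \cdot 5 - 4}{4 \left(-1 - 1\right)} = \frac{45 - 4}{4 \left(-2\right)} = \frac{41}{-8} = 41 \left(- \frac{1}{8}\right) = - \frac{41}{8} \approx -5.125$)
$J \left(-8\right) 9 = \left(- \frac{41}{8}\right) \left(-8\right) 9 = 41 \cdot 9 = 369$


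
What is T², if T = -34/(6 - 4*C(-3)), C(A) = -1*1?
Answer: 289/25 ≈ 11.560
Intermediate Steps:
C(A) = -1
T = -17/5 (T = -34/(6 - 4*(-1)) = -34/(6 + 4) = -34/10 = -34*⅒ = -17/5 ≈ -3.4000)
T² = (-17/5)² = 289/25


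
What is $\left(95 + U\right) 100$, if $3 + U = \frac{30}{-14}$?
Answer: $\frac{62900}{7} \approx 8985.7$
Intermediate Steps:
$U = - \frac{36}{7}$ ($U = -3 + \frac{30}{-14} = -3 + 30 \left(- \frac{1}{14}\right) = -3 - \frac{15}{7} = - \frac{36}{7} \approx -5.1429$)
$\left(95 + U\right) 100 = \left(95 - \frac{36}{7}\right) 100 = \frac{629}{7} \cdot 100 = \frac{62900}{7}$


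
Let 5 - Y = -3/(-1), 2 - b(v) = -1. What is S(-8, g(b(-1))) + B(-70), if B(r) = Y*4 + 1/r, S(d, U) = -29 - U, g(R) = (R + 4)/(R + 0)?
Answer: -4903/210 ≈ -23.348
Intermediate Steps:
b(v) = 3 (b(v) = 2 - 1*(-1) = 2 + 1 = 3)
Y = 2 (Y = 5 - (-3)/(-1) = 5 - (-3)*(-1) = 5 - 1*3 = 5 - 3 = 2)
g(R) = (4 + R)/R
B(r) = 8 + 1/r (B(r) = 2*4 + 1/r = 8 + 1/r)
S(-8, g(b(-1))) + B(-70) = (-29 - (4 + 3)/3) + (8 + 1/(-70)) = (-29 - 7/3) + (8 - 1/70) = (-29 - 1*7/3) + 559/70 = (-29 - 7/3) + 559/70 = -94/3 + 559/70 = -4903/210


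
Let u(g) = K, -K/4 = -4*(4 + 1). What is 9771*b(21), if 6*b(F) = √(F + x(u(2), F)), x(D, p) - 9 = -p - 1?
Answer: 3257*√2 ≈ 4606.1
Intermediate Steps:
K = 80 (K = -(-16)*(4 + 1) = -(-16)*5 = -4*(-20) = 80)
u(g) = 80
x(D, p) = 8 - p (x(D, p) = 9 + (-p - 1) = 9 + (-1 - p) = 8 - p)
b(F) = √2/3 (b(F) = √(F + (8 - F))/6 = √8/6 = (2*√2)/6 = √2/3)
9771*b(21) = 9771*(√2/3) = 3257*√2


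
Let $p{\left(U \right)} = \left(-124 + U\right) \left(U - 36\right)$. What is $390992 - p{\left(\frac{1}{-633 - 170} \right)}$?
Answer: $\frac{249236604671}{644809} \approx 3.8653 \cdot 10^{5}$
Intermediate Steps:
$p{\left(U \right)} = \left(-124 + U\right) \left(-36 + U\right)$
$390992 - p{\left(\frac{1}{-633 - 170} \right)} = 390992 - \left(4464 + \left(\frac{1}{-633 - 170}\right)^{2} - \frac{160}{-633 - 170}\right) = 390992 - \left(4464 + \left(\frac{1}{-803}\right)^{2} - \frac{160}{-803}\right) = 390992 - \left(4464 + \left(- \frac{1}{803}\right)^{2} - - \frac{160}{803}\right) = 390992 - \left(4464 + \frac{1}{644809} + \frac{160}{803}\right) = 390992 - \frac{2878555857}{644809} = \frac{249236604671}{644809}$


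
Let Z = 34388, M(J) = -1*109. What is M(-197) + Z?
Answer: 34279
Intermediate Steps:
M(J) = -109
M(-197) + Z = -109 + 34388 = 34279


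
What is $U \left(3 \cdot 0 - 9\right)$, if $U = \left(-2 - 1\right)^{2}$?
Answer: $-81$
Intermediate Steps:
$U = 9$ ($U = \left(-3\right)^{2} = 9$)
$U \left(3 \cdot 0 - 9\right) = 9 \left(3 \cdot 0 - 9\right) = 9 \left(0 - 9\right) = 9 \left(-9\right) = -81$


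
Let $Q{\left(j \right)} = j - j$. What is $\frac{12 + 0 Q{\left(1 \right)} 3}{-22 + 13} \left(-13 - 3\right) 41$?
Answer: $\frac{2624}{3} \approx 874.67$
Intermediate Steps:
$Q{\left(j \right)} = 0$
$\frac{12 + 0 Q{\left(1 \right)} 3}{-22 + 13} \left(-13 - 3\right) 41 = \frac{12 + 0 \cdot 0 \cdot 3}{-22 + 13} \left(-13 - 3\right) 41 = \frac{12 + 0 \cdot 3}{-9} \left(-16\right) 41 = \left(12 + 0\right) \left(- \frac{1}{9}\right) \left(-16\right) 41 = 12 \left(- \frac{1}{9}\right) \left(-16\right) 41 = \left(- \frac{4}{3}\right) \left(-16\right) 41 = \frac{64}{3} \cdot 41 = \frac{2624}{3}$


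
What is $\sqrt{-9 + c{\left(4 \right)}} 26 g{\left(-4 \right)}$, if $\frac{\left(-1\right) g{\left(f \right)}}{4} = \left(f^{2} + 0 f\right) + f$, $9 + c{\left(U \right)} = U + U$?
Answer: $- 1248 i \sqrt{10} \approx - 3946.5 i$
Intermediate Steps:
$c{\left(U \right)} = -9 + 2 U$ ($c{\left(U \right)} = -9 + \left(U + U\right) = -9 + 2 U$)
$g{\left(f \right)} = - 4 f - 4 f^{2}$ ($g{\left(f \right)} = - 4 \left(\left(f^{2} + 0 f\right) + f\right) = - 4 \left(\left(f^{2} + 0\right) + f\right) = - 4 \left(f^{2} + f\right) = - 4 \left(f + f^{2}\right) = - 4 f - 4 f^{2}$)
$\sqrt{-9 + c{\left(4 \right)}} 26 g{\left(-4 \right)} = \sqrt{-9 + \left(-9 + 2 \cdot 4\right)} 26 \left(\left(-4\right) \left(-4\right) \left(1 - 4\right)\right) = \sqrt{-9 + \left(-9 + 8\right)} 26 \left(\left(-4\right) \left(-4\right) \left(-3\right)\right) = \sqrt{-9 - 1} \cdot 26 \left(-48\right) = \sqrt{-10} \cdot 26 \left(-48\right) = i \sqrt{10} \cdot 26 \left(-48\right) = 26 i \sqrt{10} \left(-48\right) = - 1248 i \sqrt{10}$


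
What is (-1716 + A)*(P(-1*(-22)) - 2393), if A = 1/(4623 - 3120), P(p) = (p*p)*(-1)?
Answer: 2473401973/501 ≈ 4.9369e+6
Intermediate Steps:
P(p) = -p² (P(p) = p²*(-1) = -p²)
A = 1/1503 ≈ 0.00066534
(-1716 + A)*(P(-1*(-22)) - 2393) = (-1716 + 1/1503)*(-(-1*(-22))² - 2393) = -2579147*(-1*22² - 2393)/1503 = -2579147*(-1*484 - 2393)/1503 = -2579147*(-484 - 2393)/1503 = -2579147/1503*(-2877) = 2473401973/501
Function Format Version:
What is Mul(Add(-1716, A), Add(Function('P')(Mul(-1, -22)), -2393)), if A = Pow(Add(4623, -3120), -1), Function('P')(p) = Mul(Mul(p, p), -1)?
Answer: Rational(2473401973, 501) ≈ 4.9369e+6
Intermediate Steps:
Function('P')(p) = Mul(-1, Pow(p, 2)) (Function('P')(p) = Mul(Pow(p, 2), -1) = Mul(-1, Pow(p, 2)))
A = Rational(1, 1503) (A = Pow(1503, -1) = Rational(1, 1503) ≈ 0.00066534)
Mul(Add(-1716, A), Add(Function('P')(Mul(-1, -22)), -2393)) = Mul(Add(-1716, Rational(1, 1503)), Add(Mul(-1, Pow(Mul(-1, -22), 2)), -2393)) = Mul(Rational(-2579147, 1503), Add(Mul(-1, Pow(22, 2)), -2393)) = Mul(Rational(-2579147, 1503), Add(Mul(-1, 484), -2393)) = Mul(Rational(-2579147, 1503), Add(-484, -2393)) = Mul(Rational(-2579147, 1503), -2877) = Rational(2473401973, 501)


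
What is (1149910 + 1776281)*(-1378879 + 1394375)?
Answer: 45344255736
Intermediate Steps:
(1149910 + 1776281)*(-1378879 + 1394375) = 2926191*15496 = 45344255736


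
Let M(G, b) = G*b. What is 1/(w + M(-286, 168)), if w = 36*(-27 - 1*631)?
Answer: -1/71736 ≈ -1.3940e-5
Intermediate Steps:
w = -23688 (w = 36*(-27 - 631) = 36*(-658) = -23688)
1/(w + M(-286, 168)) = 1/(-23688 - 286*168) = 1/(-23688 - 48048) = 1/(-71736) = -1/71736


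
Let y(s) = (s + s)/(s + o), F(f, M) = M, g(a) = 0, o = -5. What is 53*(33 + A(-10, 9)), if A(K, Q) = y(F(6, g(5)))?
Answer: 1749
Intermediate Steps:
y(s) = 2*s/(-5 + s) (y(s) = (s + s)/(s - 5) = (2*s)/(-5 + s) = 2*s/(-5 + s))
A(K, Q) = 0 (A(K, Q) = 2*0/(-5 + 0) = 2*0/(-5) = 2*0*(-⅕) = 0)
53*(33 + A(-10, 9)) = 53*(33 + 0) = 53*33 = 1749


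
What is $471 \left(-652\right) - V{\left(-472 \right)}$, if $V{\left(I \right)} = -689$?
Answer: $-306403$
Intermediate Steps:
$471 \left(-652\right) - V{\left(-472 \right)} = 471 \left(-652\right) - -689 = -307092 + 689 = -306403$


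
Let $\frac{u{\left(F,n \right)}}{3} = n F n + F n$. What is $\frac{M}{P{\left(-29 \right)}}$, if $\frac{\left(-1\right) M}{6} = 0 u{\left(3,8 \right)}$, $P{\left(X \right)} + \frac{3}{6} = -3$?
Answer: $0$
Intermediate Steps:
$P{\left(X \right)} = - \frac{7}{2}$ ($P{\left(X \right)} = - \frac{1}{2} - 3 = - \frac{7}{2}$)
$u{\left(F,n \right)} = 3 F n + 3 F n^{2}$ ($u{\left(F,n \right)} = 3 \left(n F n + F n\right) = 3 \left(F n n + F n\right) = 3 \left(F n^{2} + F n\right) = 3 \left(F n + F n^{2}\right) = 3 F n + 3 F n^{2}$)
$M = 0$ ($M = - 6 \cdot 0 \cdot 3 \cdot 3 \cdot 8 \left(1 + 8\right) = - 6 \cdot 0 \cdot 3 \cdot 3 \cdot 8 \cdot 9 = - 6 \cdot 0 \cdot 648 = \left(-6\right) 0 = 0$)
$\frac{M}{P{\left(-29 \right)}} = \frac{0}{- \frac{7}{2}} = 0 \left(- \frac{2}{7}\right) = 0$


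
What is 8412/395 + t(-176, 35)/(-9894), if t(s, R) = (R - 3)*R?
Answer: 41392964/1954065 ≈ 21.183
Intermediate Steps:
t(s, R) = R*(-3 + R) (t(s, R) = (-3 + R)*R = R*(-3 + R))
8412/395 + t(-176, 35)/(-9894) = 8412/395 + (35*(-3 + 35))/(-9894) = 8412*(1/395) + (35*32)*(-1/9894) = 8412/395 + 1120*(-1/9894) = 8412/395 - 560/4947 = 41392964/1954065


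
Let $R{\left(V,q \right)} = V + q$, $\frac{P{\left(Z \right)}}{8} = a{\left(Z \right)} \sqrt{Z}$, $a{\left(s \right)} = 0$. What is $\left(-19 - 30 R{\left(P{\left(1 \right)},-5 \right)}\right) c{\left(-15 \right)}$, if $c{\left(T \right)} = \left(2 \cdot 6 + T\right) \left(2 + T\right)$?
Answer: $5109$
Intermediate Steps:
$P{\left(Z \right)} = 0$ ($P{\left(Z \right)} = 8 \cdot 0 \sqrt{Z} = 8 \cdot 0 = 0$)
$c{\left(T \right)} = \left(2 + T\right) \left(12 + T\right)$ ($c{\left(T \right)} = \left(12 + T\right) \left(2 + T\right) = \left(2 + T\right) \left(12 + T\right)$)
$\left(-19 - 30 R{\left(P{\left(1 \right)},-5 \right)}\right) c{\left(-15 \right)} = \left(-19 - 30 \left(0 - 5\right)\right) \left(24 + \left(-15\right)^{2} + 14 \left(-15\right)\right) = \left(-19 - -150\right) \left(24 + 225 - 210\right) = \left(-19 + 150\right) 39 = 131 \cdot 39 = 5109$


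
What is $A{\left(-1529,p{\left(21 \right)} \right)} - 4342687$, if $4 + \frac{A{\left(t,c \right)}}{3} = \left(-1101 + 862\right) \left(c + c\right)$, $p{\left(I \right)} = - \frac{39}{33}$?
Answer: $- \frac{47751047}{11} \approx -4.341 \cdot 10^{6}$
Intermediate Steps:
$p{\left(I \right)} = - \frac{13}{11}$ ($p{\left(I \right)} = \left(-39\right) \frac{1}{33} = - \frac{13}{11}$)
$A{\left(t,c \right)} = -12 - 1434 c$ ($A{\left(t,c \right)} = -12 + 3 \left(-1101 + 862\right) \left(c + c\right) = -12 + 3 \left(- 239 \cdot 2 c\right) = -12 + 3 \left(- 478 c\right) = -12 - 1434 c$)
$A{\left(-1529,p{\left(21 \right)} \right)} - 4342687 = \left(-12 - - \frac{18642}{11}\right) - 4342687 = \left(-12 + \frac{18642}{11}\right) - 4342687 = \frac{18510}{11} - 4342687 = - \frac{47751047}{11}$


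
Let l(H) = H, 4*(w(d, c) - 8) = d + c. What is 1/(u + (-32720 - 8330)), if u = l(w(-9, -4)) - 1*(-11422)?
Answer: -4/118493 ≈ -3.3757e-5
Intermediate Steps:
w(d, c) = 8 + c/4 + d/4 (w(d, c) = 8 + (d + c)/4 = 8 + (c + d)/4 = 8 + (c/4 + d/4) = 8 + c/4 + d/4)
u = 45707/4 (u = (8 + (1/4)*(-4) + (1/4)*(-9)) - 1*(-11422) = (8 - 1 - 9/4) + 11422 = 19/4 + 11422 = 45707/4 ≈ 11427.)
1/(u + (-32720 - 8330)) = 1/(45707/4 + (-32720 - 8330)) = 1/(45707/4 - 41050) = 1/(-118493/4) = -4/118493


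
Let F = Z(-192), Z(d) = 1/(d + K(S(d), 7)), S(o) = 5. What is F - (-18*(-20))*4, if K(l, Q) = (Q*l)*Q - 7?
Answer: -66239/46 ≈ -1440.0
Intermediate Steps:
K(l, Q) = -7 + l*Q² (K(l, Q) = l*Q² - 7 = -7 + l*Q²)
Z(d) = 1/(238 + d) (Z(d) = 1/(d + (-7 + 5*7²)) = 1/(d + (-7 + 5*49)) = 1/(d + (-7 + 245)) = 1/(d + 238) = 1/(238 + d))
F = 1/46 (F = 1/(238 - 192) = 1/46 ≈ 0.021739)
F - (-18*(-20))*4 = 1/46 - (-18*(-20))*4 = 1/46 - 360*4 = 1/46 - 1*1440 = 1/46 - 1440 = -66239/46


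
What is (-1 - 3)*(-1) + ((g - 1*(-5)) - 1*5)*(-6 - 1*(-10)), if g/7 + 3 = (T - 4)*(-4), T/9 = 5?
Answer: -4672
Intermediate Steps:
T = 45 (T = 9*5 = 45)
g = -1169 (g = -21 + 7*((45 - 4)*(-4)) = -21 + 7*(41*(-4)) = -21 + 7*(-164) = -21 - 1148 = -1169)
(-1 - 3)*(-1) + ((g - 1*(-5)) - 1*5)*(-6 - 1*(-10)) = (-1 - 3)*(-1) + ((-1169 - 1*(-5)) - 1*5)*(-6 - 1*(-10)) = -4*(-1) + ((-1169 + 5) - 5)*(-6 + 10) = 4 + (-1164 - 5)*4 = 4 - 1169*4 = 4 - 4676 = -4672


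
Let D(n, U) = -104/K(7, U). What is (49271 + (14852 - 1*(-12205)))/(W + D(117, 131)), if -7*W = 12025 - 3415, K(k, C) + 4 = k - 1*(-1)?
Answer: -9541/157 ≈ -60.771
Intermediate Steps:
K(k, C) = -3 + k (K(k, C) = -4 + (k - 1*(-1)) = -4 + (k + 1) = -4 + (1 + k) = -3 + k)
W = -1230 (W = -(12025 - 3415)/7 = -⅐*8610 = -1230)
D(n, U) = -26 (D(n, U) = -104/(-3 + 7) = -104/4 = -104*¼ = -26)
(49271 + (14852 - 1*(-12205)))/(W + D(117, 131)) = (49271 + (14852 - 1*(-12205)))/(-1230 - 26) = (49271 + (14852 + 12205))/(-1256) = (49271 + 27057)*(-1/1256) = 76328*(-1/1256) = -9541/157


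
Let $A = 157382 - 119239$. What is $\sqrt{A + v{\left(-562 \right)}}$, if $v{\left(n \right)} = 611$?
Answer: $3 \sqrt{4306} \approx 196.86$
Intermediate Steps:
$A = 38143$
$\sqrt{A + v{\left(-562 \right)}} = \sqrt{38143 + 611} = \sqrt{38754} = 3 \sqrt{4306}$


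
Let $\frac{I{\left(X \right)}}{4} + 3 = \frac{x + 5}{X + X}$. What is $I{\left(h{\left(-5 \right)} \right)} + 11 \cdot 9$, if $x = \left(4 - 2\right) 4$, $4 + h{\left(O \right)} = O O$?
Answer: $\frac{1853}{21} \approx 88.238$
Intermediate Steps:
$h{\left(O \right)} = -4 + O^{2}$ ($h{\left(O \right)} = -4 + O O = -4 + O^{2}$)
$x = 8$ ($x = 2 \cdot 4 = 8$)
$I{\left(X \right)} = -12 + \frac{26}{X}$ ($I{\left(X \right)} = -12 + 4 \frac{8 + 5}{X + X} = -12 + 4 \frac{13}{2 X} = -12 + \frac{26}{X}$)
$I{\left(h{\left(-5 \right)} \right)} + 11 \cdot 9 = \left(-12 + \frac{26}{-4 + \left(-5\right)^{2}}\right) + 11 \cdot 9 = \left(-12 + \frac{26}{-4 + 25}\right) + 99 = \left(-12 + \frac{26}{21}\right) + 99 = - \frac{226}{21} + 99 = \frac{1853}{21}$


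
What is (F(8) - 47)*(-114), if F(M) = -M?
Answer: 6270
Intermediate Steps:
(F(8) - 47)*(-114) = (-1*8 - 47)*(-114) = (-8 - 47)*(-114) = -55*(-114) = 6270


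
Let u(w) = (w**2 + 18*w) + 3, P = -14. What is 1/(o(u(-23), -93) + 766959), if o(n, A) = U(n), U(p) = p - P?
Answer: 1/767091 ≈ 1.3036e-6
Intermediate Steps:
u(w) = 3 + w**2 + 18*w
U(p) = 14 + p (U(p) = p - 1*(-14) = p + 14 = 14 + p)
o(n, A) = 14 + n
1/(o(u(-23), -93) + 766959) = 1/((14 + (3 + (-23)**2 + 18*(-23))) + 766959) = 1/((14 + (3 + 529 - 414)) + 766959) = 1/((14 + 118) + 766959) = 1/(132 + 766959) = 1/767091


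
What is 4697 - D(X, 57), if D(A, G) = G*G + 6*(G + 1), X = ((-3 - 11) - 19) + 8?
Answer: 1100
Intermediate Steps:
X = -25 (X = (-14 - 19) + 8 = -33 + 8 = -25)
D(A, G) = 6 + G² + 6*G (D(A, G) = G² + 6*(1 + G) = G² + (6 + 6*G) = 6 + G² + 6*G)
4697 - D(X, 57) = 4697 - (6 + 57² + 6*57) = 4697 - (6 + 3249 + 342) = 4697 - 1*3597 = 4697 - 3597 = 1100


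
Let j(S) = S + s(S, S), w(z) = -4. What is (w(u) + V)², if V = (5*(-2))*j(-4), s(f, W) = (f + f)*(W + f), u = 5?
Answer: 364816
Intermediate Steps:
s(f, W) = 2*f*(W + f) (s(f, W) = (2*f)*(W + f) = 2*f*(W + f))
j(S) = S + 4*S² (j(S) = S + 2*S*(S + S) = S + 2*S*(2*S) = S + 4*S²)
V = -600 (V = (5*(-2))*(-4*(1 + 4*(-4))) = -(-40)*(1 - 16) = -(-40)*(-15) = -10*60 = -600)
(w(u) + V)² = (-4 - 600)² = (-604)² = 364816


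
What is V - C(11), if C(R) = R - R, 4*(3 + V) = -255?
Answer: -267/4 ≈ -66.750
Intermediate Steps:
V = -267/4 (V = -3 + (1/4)*(-255) = -3 - 255/4 = -267/4 ≈ -66.750)
C(R) = 0
V - C(11) = -267/4 - 1*0 = -267/4 + 0 = -267/4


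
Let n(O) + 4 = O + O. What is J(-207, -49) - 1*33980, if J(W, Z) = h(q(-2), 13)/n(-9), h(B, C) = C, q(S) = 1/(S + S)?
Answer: -747573/22 ≈ -33981.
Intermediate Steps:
q(S) = 1/(2*S)
n(O) = -4 + 2*O (n(O) = -4 + (O + O) = -4 + 2*O)
J(W, Z) = -13/22 (J(W, Z) = 13/(-4 + 2*(-9)) = 13/(-4 - 18) = 13/(-22) = 13*(-1/22) = -13/22)
J(-207, -49) - 1*33980 = -13/22 - 1*33980 = -13/22 - 33980 = -747573/22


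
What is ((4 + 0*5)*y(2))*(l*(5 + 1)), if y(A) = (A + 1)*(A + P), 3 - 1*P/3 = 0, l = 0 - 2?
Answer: -1584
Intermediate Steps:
l = -2
P = 9 (P = 9 - 3*0 = 9 + 0 = 9)
y(A) = (1 + A)*(9 + A) (y(A) = (A + 1)*(A + 9) = (1 + A)*(9 + A))
((4 + 0*5)*y(2))*(l*(5 + 1)) = ((4 + 0*5)*(9 + 2² + 10*2))*(-2*(5 + 1)) = ((4 + 0)*(9 + 4 + 20))*(-2*6) = (4*33)*(-12) = 132*(-12) = -1584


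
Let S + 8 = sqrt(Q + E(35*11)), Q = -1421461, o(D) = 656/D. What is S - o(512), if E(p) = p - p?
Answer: -297/32 + I*sqrt(1421461) ≈ -9.2813 + 1192.3*I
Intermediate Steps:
E(p) = 0
S = -8 + I*sqrt(1421461) (S = -8 + sqrt(-1421461 + 0) = -8 + sqrt(-1421461) = -8 + I*sqrt(1421461) ≈ -8.0 + 1192.3*I)
S - o(512) = (-8 + I*sqrt(1421461)) - 656/512 = (-8 + I*sqrt(1421461)) - 1*41/32 = (-8 + I*sqrt(1421461)) - 41/32 = -297/32 + I*sqrt(1421461)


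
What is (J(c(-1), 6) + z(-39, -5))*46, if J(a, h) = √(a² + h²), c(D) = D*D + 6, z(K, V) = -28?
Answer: -1288 + 46*√85 ≈ -863.90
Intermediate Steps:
c(D) = 6 + D² (c(D) = D² + 6 = 6 + D²)
(J(c(-1), 6) + z(-39, -5))*46 = (√((6 + (-1)²)² + 6²) - 28)*46 = (√((6 + 1)² + 36) - 28)*46 = (√(7² + 36) - 28)*46 = (√(49 + 36) - 28)*46 = (√85 - 28)*46 = (-28 + √85)*46 = -1288 + 46*√85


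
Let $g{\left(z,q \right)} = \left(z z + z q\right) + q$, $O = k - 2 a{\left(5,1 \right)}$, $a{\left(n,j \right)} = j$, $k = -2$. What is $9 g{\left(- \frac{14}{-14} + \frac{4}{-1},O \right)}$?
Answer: $153$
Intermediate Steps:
$O = -4$ ($O = -2 - 2 = -4$)
$g{\left(z,q \right)} = q + z^{2} + q z$ ($g{\left(z,q \right)} = \left(z^{2} + q z\right) + q = q + z^{2} + q z$)
$9 g{\left(- \frac{14}{-14} + \frac{4}{-1},O \right)} = 9 \left(-4 + \left(- \frac{14}{-14} + \frac{4}{-1}\right)^{2} - 4 \left(- \frac{14}{-14} + \frac{4}{-1}\right)\right) = 9 \left(-4 + \left(\left(-14\right) \left(- \frac{1}{14}\right) + 4 \left(-1\right)\right)^{2} - 4 \left(\left(-14\right) \left(- \frac{1}{14}\right) + 4 \left(-1\right)\right)\right) = 9 \left(-4 + \left(1 - 4\right)^{2} - 4 \left(1 - 4\right)\right) = 9 \left(-4 + \left(-3\right)^{2} - -12\right) = 9 \left(-4 + 9 + 12\right) = 9 \cdot 17 = 153$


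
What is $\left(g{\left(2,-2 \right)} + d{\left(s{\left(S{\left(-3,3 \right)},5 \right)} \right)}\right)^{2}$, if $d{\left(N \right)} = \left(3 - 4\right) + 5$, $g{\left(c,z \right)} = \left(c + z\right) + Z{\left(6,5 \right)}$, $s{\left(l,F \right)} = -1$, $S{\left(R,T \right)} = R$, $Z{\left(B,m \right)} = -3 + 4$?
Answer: $25$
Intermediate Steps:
$Z{\left(B,m \right)} = 1$
$g{\left(c,z \right)} = 1 + c + z$ ($g{\left(c,z \right)} = \left(c + z\right) + 1 = 1 + c + z$)
$d{\left(N \right)} = 4$ ($d{\left(N \right)} = -1 + 5 = 4$)
$\left(g{\left(2,-2 \right)} + d{\left(s{\left(S{\left(-3,3 \right)},5 \right)} \right)}\right)^{2} = \left(\left(1 + 2 - 2\right) + 4\right)^{2} = \left(1 + 4\right)^{2} = 5^{2} = 25$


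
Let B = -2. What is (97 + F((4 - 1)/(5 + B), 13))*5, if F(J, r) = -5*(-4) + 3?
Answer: 600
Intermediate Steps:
F(J, r) = 23 (F(J, r) = 20 + 3 = 23)
(97 + F((4 - 1)/(5 + B), 13))*5 = (97 + 23)*5 = 120*5 = 600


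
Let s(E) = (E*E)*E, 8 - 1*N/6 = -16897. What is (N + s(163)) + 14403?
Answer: 4446580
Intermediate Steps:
N = 101430 (N = 48 - 6*(-16897) = 48 + 101382 = 101430)
s(E) = E**3 (s(E) = E**2*E = E**3)
(N + s(163)) + 14403 = (101430 + 163**3) + 14403 = (101430 + 4330747) + 14403 = 4432177 + 14403 = 4446580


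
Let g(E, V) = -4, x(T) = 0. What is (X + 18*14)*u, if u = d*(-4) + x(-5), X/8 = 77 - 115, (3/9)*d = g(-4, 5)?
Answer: -2496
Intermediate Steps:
d = -12 (d = 3*(-4) = -12)
X = -304 (X = 8*(77 - 115) = 8*(-38) = -304)
u = 48 (u = -12*(-4) + 0 = 48 + 0 = 48)
(X + 18*14)*u = (-304 + 18*14)*48 = (-304 + 252)*48 = -52*48 = -2496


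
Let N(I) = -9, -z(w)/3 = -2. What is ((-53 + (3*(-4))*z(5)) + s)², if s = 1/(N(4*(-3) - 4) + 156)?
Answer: 337603876/21609 ≈ 15623.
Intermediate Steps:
z(w) = 6 (z(w) = -3*(-2) = 6)
s = 1/147 (s = 1/(-9 + 156) = 1/147 ≈ 0.0068027)
((-53 + (3*(-4))*z(5)) + s)² = ((-53 + (3*(-4))*6) + 1/147)² = ((-53 - 12*6) + 1/147)² = ((-53 - 72) + 1/147)² = (-125 + 1/147)² = (-18374/147)² = 337603876/21609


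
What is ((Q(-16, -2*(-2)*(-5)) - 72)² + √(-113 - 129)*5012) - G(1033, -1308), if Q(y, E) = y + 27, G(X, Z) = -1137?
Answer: 4858 + 55132*I*√2 ≈ 4858.0 + 77968.0*I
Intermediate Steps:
Q(y, E) = 27 + y
((Q(-16, -2*(-2)*(-5)) - 72)² + √(-113 - 129)*5012) - G(1033, -1308) = (((27 - 16) - 72)² + √(-113 - 129)*5012) - 1*(-1137) = ((11 - 72)² + √(-242)*5012) + 1137 = ((-61)² + (11*I*√2)*5012) + 1137 = (3721 + 55132*I*√2) + 1137 = 4858 + 55132*I*√2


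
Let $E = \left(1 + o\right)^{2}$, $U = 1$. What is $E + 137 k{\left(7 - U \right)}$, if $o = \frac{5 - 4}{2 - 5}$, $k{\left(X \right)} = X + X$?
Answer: $\frac{14800}{9} \approx 1644.4$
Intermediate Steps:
$k{\left(X \right)} = 2 X$
$o = - \frac{1}{3}$ ($o = 1 \frac{1}{-3} = 1 \left(- \frac{1}{3}\right) = - \frac{1}{3} \approx -0.33333$)
$E = \frac{4}{9}$ ($E = \left(1 - \frac{1}{3}\right)^{2} = \left(\frac{2}{3}\right)^{2} = \frac{4}{9} \approx 0.44444$)
$E + 137 k{\left(7 - U \right)} = \frac{4}{9} + 137 \cdot 2 \left(7 - 1\right) = \frac{4}{9} + 137 \cdot 2 \cdot 6 = \frac{4}{9} + 137 \cdot 12 = \frac{4}{9} + 1644 = \frac{14800}{9}$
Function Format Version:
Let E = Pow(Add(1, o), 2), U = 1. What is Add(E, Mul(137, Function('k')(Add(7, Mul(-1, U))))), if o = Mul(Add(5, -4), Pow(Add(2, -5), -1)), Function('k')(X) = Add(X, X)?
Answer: Rational(14800, 9) ≈ 1644.4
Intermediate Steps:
Function('k')(X) = Mul(2, X)
o = Rational(-1, 3) (o = Mul(1, Pow(-3, -1)) = Mul(1, Rational(-1, 3)) = Rational(-1, 3) ≈ -0.33333)
E = Rational(4, 9) (E = Pow(Add(1, Rational(-1, 3)), 2) = Pow(Rational(2, 3), 2) = Rational(4, 9) ≈ 0.44444)
Add(E, Mul(137, Function('k')(Add(7, Mul(-1, U))))) = Add(Rational(4, 9), Mul(137, Mul(2, Add(7, Mul(-1, 1))))) = Add(Rational(4, 9), Mul(137, Mul(2, Add(7, -1)))) = Add(Rational(4, 9), Mul(137, Mul(2, 6))) = Add(Rational(4, 9), Mul(137, 12)) = Add(Rational(4, 9), 1644) = Rational(14800, 9)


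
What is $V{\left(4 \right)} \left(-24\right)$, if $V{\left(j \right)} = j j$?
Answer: $-384$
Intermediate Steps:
$V{\left(j \right)} = j^{2}$
$V{\left(4 \right)} \left(-24\right) = 4^{2} \left(-24\right) = 16 \left(-24\right) = -384$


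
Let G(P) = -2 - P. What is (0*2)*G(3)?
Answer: 0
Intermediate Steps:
(0*2)*G(3) = (0*2)*(-2 - 1*3) = 0*(-2 - 3) = 0*(-5) = 0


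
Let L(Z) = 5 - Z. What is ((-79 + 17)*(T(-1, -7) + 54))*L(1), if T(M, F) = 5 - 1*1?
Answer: -14384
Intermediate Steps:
T(M, F) = 4 (T(M, F) = 5 - 1 = 4)
((-79 + 17)*(T(-1, -7) + 54))*L(1) = ((-79 + 17)*(4 + 54))*(5 - 1*1) = (-62*58)*(5 - 1) = -3596*4 = -14384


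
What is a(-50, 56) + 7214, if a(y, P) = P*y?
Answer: 4414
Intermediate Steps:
a(-50, 56) + 7214 = 56*(-50) + 7214 = -2800 + 7214 = 4414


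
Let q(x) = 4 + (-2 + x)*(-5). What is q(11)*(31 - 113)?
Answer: 3362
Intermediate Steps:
q(x) = 14 - 5*x (q(x) = 4 + (10 - 5*x) = 14 - 5*x)
q(11)*(31 - 113) = (14 - 5*11)*(31 - 113) = (14 - 55)*(-82) = -41*(-82) = 3362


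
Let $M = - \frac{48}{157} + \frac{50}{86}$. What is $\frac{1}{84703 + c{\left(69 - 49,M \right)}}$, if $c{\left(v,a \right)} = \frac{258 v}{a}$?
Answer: $\frac{1861}{192467443} \approx 9.6692 \cdot 10^{-6}$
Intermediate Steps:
$M = \frac{1861}{6751}$ ($M = \left(-48\right) \frac{1}{157} + 50 \cdot \frac{1}{86} = - \frac{48}{157} + \frac{25}{43} = \frac{1861}{6751} \approx 0.27566$)
$c{\left(v,a \right)} = \frac{258 v}{a}$
$\frac{1}{84703 + c{\left(69 - 49,M \right)}} = \frac{1}{84703 + \frac{258 \left(69 - 49\right)}{\frac{1861}{6751}}} = \frac{1}{84703 + 258 \left(69 - 49\right) \frac{6751}{1861}} = \frac{1}{84703 + 258 \cdot 20 \cdot \frac{6751}{1861}} = \frac{1}{84703 + \frac{34835160}{1861}} = \frac{1}{\frac{192467443}{1861}} = \frac{1861}{192467443}$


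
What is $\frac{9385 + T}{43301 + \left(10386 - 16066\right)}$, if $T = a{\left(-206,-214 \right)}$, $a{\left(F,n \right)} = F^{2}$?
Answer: $\frac{51821}{37621} \approx 1.3774$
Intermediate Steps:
$T = 42436$ ($T = \left(-206\right)^{2} = 42436$)
$\frac{9385 + T}{43301 + \left(10386 - 16066\right)} = \frac{9385 + 42436}{43301 + \left(10386 - 16066\right)} = \frac{51821}{43301 - 5680} = \frac{51821}{37621}$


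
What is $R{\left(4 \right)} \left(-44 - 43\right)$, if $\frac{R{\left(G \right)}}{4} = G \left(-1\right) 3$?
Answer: $4176$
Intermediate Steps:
$R{\left(G \right)} = - 12 G$ ($R{\left(G \right)} = 4 G \left(-1\right) 3 = 4 - G 3 = 4 \left(- 3 G\right) = - 12 G$)
$R{\left(4 \right)} \left(-44 - 43\right) = \left(-12\right) 4 \left(-44 - 43\right) = \left(-48\right) \left(-87\right) = 4176$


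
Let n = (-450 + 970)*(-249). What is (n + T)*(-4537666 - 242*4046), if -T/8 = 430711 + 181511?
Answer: 27734355846288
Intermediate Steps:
T = -4897776 (T = -8*(430711 + 181511) = -8*612222 = -4897776)
n = -129480 (n = 520*(-249) = -129480)
(n + T)*(-4537666 - 242*4046) = (-129480 - 4897776)*(-4537666 - 242*4046) = -5027256*(-4537666 - 979132) = -5027256*(-5516798) = 27734355846288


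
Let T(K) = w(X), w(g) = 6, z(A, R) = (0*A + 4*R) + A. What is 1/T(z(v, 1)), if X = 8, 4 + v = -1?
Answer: ⅙ ≈ 0.16667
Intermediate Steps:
v = -5 (v = -4 - 1 = -5)
z(A, R) = A + 4*R (z(A, R) = (0 + 4*R) + A = 4*R + A = A + 4*R)
T(K) = 6
1/T(z(v, 1)) = 1/6 = ⅙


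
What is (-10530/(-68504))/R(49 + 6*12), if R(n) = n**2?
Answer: 5265/501483532 ≈ 1.0499e-5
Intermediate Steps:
(-10530/(-68504))/R(49 + 6*12) = (-10530/(-68504))/((49 + 6*12)**2) = (-10530*(-1/68504))/((49 + 72)**2) = 5265/(34252*(121**2)) = (5265/34252)/14641 = (5265/34252)*(1/14641) = 5265/501483532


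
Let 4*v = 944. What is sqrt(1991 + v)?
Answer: sqrt(2227) ≈ 47.191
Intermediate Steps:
v = 236 (v = (1/4)*944 = 236)
sqrt(1991 + v) = sqrt(1991 + 236) = sqrt(2227)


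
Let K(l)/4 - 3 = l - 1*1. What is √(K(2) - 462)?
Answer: I*√446 ≈ 21.119*I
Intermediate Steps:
K(l) = 8 + 4*l (K(l) = 12 + 4*(l - 1*1) = 12 + 4*(l - 1) = 12 + 4*(-1 + l) = 12 + (-4 + 4*l) = 8 + 4*l)
√(K(2) - 462) = √((8 + 4*2) - 462) = √((8 + 8) - 462) = √(16 - 462) = √(-446) = I*√446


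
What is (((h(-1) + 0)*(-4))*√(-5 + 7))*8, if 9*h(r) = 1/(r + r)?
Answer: 16*√2/9 ≈ 2.5142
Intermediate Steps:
h(r) = 1/(18*r) (h(r) = 1/(9*(r + r)) = 1/(9*((2*r))) = (1/(2*r))/9 = 1/(18*r))
(((h(-1) + 0)*(-4))*√(-5 + 7))*8 = ((((1/18)/(-1) + 0)*(-4))*√(-5 + 7))*8 = ((((1/18)*(-1) + 0)*(-4))*√2)*8 = (((-1/18 + 0)*(-4))*√2)*8 = ((-1/18*(-4))*√2)*8 = (2*√2/9)*8 = 16*√2/9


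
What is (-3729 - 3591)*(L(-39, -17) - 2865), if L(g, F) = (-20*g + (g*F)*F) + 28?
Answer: 97560960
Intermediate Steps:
L(g, F) = 28 - 20*g + g*F² (L(g, F) = (-20*g + (F*g)*F) + 28 = (-20*g + g*F²) + 28 = 28 - 20*g + g*F²)
(-3729 - 3591)*(L(-39, -17) - 2865) = (-3729 - 3591)*((28 - 20*(-39) - 39*(-17)²) - 2865) = -7320*((28 + 780 - 39*289) - 2865) = -7320*((28 + 780 - 11271) - 2865) = -7320*(-10463 - 2865) = -7320*(-13328) = 97560960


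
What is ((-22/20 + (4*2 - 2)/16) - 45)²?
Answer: 3345241/1600 ≈ 2090.8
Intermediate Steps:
((-22/20 + (4*2 - 2)/16) - 45)² = ((-22*1/20 + (8 - 2)*(1/16)) - 45)² = ((-11/10 + 6*(1/16)) - 45)² = ((-11/10 + 3/8) - 45)² = (-29/40 - 45)² = (-1829/40)² = 3345241/1600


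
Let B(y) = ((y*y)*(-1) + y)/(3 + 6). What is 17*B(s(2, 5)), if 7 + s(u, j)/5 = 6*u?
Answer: -3400/3 ≈ -1133.3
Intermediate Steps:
s(u, j) = -35 + 30*u (s(u, j) = -35 + 5*(6*u) = -35 + 30*u)
B(y) = -y²/9 + y/9 (B(y) = (y²*(-1) + y)/9 = (-y² + y)*(⅑) = (y - y²)*(⅑) = -y²/9 + y/9)
17*B(s(2, 5)) = 17*((-35 + 30*2)*(1 - (-35 + 30*2))/9) = 17*((-35 + 60)*(1 - (-35 + 60))/9) = 17*((⅑)*25*(1 - 1*25)) = 17*((⅑)*25*(1 - 25)) = 17*((⅑)*25*(-24)) = 17*(-200/3) = -3400/3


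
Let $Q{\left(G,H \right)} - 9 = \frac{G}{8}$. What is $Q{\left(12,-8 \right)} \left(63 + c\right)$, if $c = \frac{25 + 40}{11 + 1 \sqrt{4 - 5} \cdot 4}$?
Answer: $\frac{98133}{137} - \frac{2730 i}{137} \approx 716.3 - 19.927 i$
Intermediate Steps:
$Q{\left(G,H \right)} = 9 + \frac{G}{8}$
$c = \frac{65 \left(11 - 4 i\right)}{137}$ ($c = \frac{65}{11 + 1 \sqrt{-1} \cdot 4} = \frac{65}{11 + 1 i 4} = \frac{65}{11 + i 4} = \frac{65}{11 + 4 i} = 65 \frac{11 - 4 i}{137} = \frac{65 \left(11 - 4 i\right)}{137} \approx 5.219 - 1.8978 i$)
$Q{\left(12,-8 \right)} \left(63 + c\right) = \left(9 + \frac{1}{8} \cdot 12\right) \left(63 + \left(\frac{715}{137} - \frac{260 i}{137}\right)\right) = \left(9 + \frac{3}{2}\right) \left(\frac{9346}{137} - \frac{260 i}{137}\right) = \frac{21 \left(\frac{9346}{137} - \frac{260 i}{137}\right)}{2} = \frac{98133}{137} - \frac{2730 i}{137}$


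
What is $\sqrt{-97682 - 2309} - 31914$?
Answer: $-31914 + i \sqrt{99991} \approx -31914.0 + 316.21 i$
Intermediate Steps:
$\sqrt{-97682 - 2309} - 31914 = \sqrt{-99991} - 31914 = i \sqrt{99991} - 31914 = -31914 + i \sqrt{99991}$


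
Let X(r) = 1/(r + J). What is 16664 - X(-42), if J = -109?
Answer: 2516265/151 ≈ 16664.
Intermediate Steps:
X(r) = 1/(-109 + r) (X(r) = 1/(r - 109) = 1/(-109 + r))
16664 - X(-42) = 16664 - 1/(-109 - 42) = 16664 - 1/(-151) = 16664 - 1*(-1/151) = 16664 + 1/151 = 2516265/151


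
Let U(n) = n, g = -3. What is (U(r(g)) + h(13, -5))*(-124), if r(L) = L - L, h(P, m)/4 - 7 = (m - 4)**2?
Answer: -43648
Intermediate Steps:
h(P, m) = 28 + 4*(-4 + m)**2 (h(P, m) = 28 + 4*(m - 4)**2 = 28 + 4*(-4 + m)**2)
r(L) = 0
(U(r(g)) + h(13, -5))*(-124) = (0 + (28 + 4*(-4 - 5)**2))*(-124) = (0 + (28 + 4*(-9)**2))*(-124) = (0 + (28 + 4*81))*(-124) = (0 + (28 + 324))*(-124) = (0 + 352)*(-124) = 352*(-124) = -43648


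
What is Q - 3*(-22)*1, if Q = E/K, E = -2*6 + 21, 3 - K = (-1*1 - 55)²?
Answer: 206769/3133 ≈ 65.997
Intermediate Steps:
K = -3133 (K = 3 - (-1*1 - 55)² = 3 - (-1 - 55)² = 3 - 1*(-56)² = 3 - 1*3136 = 3 - 3136 = -3133)
E = 9 (E = -12 + 21 = 9)
Q = -9/3133 (Q = 9/(-3133) = 9*(-1/3133) = -9/3133 ≈ -0.0028726)
Q - 3*(-22)*1 = -9/3133 - 3*(-22)*1 = -9/3133 + 66*1 = -9/3133 + 66 = 206769/3133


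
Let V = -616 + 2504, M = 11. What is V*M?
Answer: 20768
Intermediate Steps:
V = 1888
V*M = 1888*11 = 20768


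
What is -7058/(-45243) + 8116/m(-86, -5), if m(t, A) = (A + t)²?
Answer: 425639486/374657283 ≈ 1.1361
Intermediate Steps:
-7058/(-45243) + 8116/m(-86, -5) = -7058/(-45243) + 8116/((-5 - 86)²) = -7058*(-1/45243) + 8116/((-91)²) = 7058/45243 + 8116/8281 = 425639486/374657283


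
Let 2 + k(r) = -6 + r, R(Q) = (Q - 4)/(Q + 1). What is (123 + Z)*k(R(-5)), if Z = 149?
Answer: -1564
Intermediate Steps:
R(Q) = (-4 + Q)/(1 + Q)
k(r) = -8 + r (k(r) = -2 + (-6 + r) = -8 + r)
(123 + Z)*k(R(-5)) = (123 + 149)*(-8 + (-4 - 5)/(1 - 5)) = 272*(-8 - 9/(-4)) = 272*(-8 - 1/4*(-9)) = 272*(-8 + 9/4) = 272*(-23/4) = -1564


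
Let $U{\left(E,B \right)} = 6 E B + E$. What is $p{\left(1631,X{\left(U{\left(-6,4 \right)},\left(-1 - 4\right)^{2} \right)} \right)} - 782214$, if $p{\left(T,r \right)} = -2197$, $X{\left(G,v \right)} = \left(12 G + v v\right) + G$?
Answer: $-784411$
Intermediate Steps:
$U{\left(E,B \right)} = E + 6 B E$ ($U{\left(E,B \right)} = 6 B E + E = E + 6 B E$)
$X{\left(G,v \right)} = v^{2} + 13 G$ ($X{\left(G,v \right)} = \left(12 G + v^{2}\right) + G = \left(v^{2} + 12 G\right) + G = v^{2} + 13 G$)
$p{\left(1631,X{\left(U{\left(-6,4 \right)},\left(-1 - 4\right)^{2} \right)} \right)} - 782214 = -2197 - 782214 = -784411$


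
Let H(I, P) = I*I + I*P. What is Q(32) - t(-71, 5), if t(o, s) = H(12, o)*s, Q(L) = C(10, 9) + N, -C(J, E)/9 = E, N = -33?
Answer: 3426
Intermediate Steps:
C(J, E) = -9*E
H(I, P) = I² + I*P
Q(L) = -114 (Q(L) = -9*9 - 33 = -81 - 33 = -114)
t(o, s) = s*(144 + 12*o) (t(o, s) = (12*(12 + o))*s = (144 + 12*o)*s = s*(144 + 12*o))
Q(32) - t(-71, 5) = -114 - 12*5*(12 - 71) = -114 - 12*5*(-59) = -114 - 1*(-3540) = -114 + 3540 = 3426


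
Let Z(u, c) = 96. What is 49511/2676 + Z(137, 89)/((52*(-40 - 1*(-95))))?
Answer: 35464589/1913340 ≈ 18.535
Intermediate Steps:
49511/2676 + Z(137, 89)/((52*(-40 - 1*(-95)))) = 49511/2676 + 96/((52*(-40 - 1*(-95)))) = 49511*(1/2676) + 96/((52*(-40 + 95))) = 49511/2676 + 96/((52*55)) = 49511/2676 + 96/2860 = 49511/2676 + 96*(1/2860) = 49511/2676 + 24/715 = 35464589/1913340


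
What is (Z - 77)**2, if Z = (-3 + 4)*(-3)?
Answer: 6400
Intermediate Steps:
Z = -3 (Z = 1*(-3) = -3)
(Z - 77)**2 = (-3 - 77)**2 = (-80)**2 = 6400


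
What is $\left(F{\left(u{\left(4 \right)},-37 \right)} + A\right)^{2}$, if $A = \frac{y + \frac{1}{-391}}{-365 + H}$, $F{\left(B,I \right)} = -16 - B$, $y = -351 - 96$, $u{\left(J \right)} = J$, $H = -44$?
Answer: $\frac{9142169054404}{25574086561} \approx 357.48$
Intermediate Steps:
$y = -447$
$A = \frac{174778}{159919}$ ($A = \frac{-447 + \frac{1}{-391}}{-365 - 44} = \frac{-447 - \frac{1}{391}}{-409} = \left(- \frac{174778}{391}\right) \left(- \frac{1}{409}\right) = \frac{174778}{159919} \approx 1.0929$)
$\left(F{\left(u{\left(4 \right)},-37 \right)} + A\right)^{2} = \left(\left(-16 - 4\right) + \frac{174778}{159919}\right)^{2} = \left(-20 + \frac{174778}{159919}\right)^{2} = \left(- \frac{3023602}{159919}\right)^{2} = \frac{9142169054404}{25574086561}$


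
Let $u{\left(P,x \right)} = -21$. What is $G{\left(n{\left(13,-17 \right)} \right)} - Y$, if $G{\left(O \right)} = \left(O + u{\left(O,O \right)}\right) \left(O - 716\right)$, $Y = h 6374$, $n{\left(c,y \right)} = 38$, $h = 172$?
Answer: $-1107854$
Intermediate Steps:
$Y = 1096328$ ($Y = 172 \cdot 6374 = 1096328$)
$G{\left(O \right)} = \left(-716 + O\right) \left(-21 + O\right)$ ($G{\left(O \right)} = \left(O - 21\right) \left(O - 716\right) = \left(-21 + O\right) \left(O - 716\right) = \left(-21 + O\right) \left(-716 + O\right) = \left(-716 + O\right) \left(-21 + O\right)$)
$G{\left(n{\left(13,-17 \right)} \right)} - Y = \left(15036 + 38^{2} - 28006\right) - 1096328 = \left(15036 + 1444 - 28006\right) - 1096328 = -11526 - 1096328 = -1107854$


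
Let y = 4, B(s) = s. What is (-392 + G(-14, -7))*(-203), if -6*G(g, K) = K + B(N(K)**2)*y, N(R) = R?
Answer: 171941/2 ≈ 85971.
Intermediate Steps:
G(g, K) = -2*K**2/3 - K/6 (G(g, K) = -(K + K**2*4)/6 = -(K + 4*K**2)/6 = -2*K**2/3 - K/6)
(-392 + G(-14, -7))*(-203) = (-392 + (1/6)*(-7)*(-1 - 4*(-7)))*(-203) = (-392 + (1/6)*(-7)*(-1 + 28))*(-203) = (-392 + (1/6)*(-7)*27)*(-203) = (-392 - 63/2)*(-203) = -847/2*(-203) = 171941/2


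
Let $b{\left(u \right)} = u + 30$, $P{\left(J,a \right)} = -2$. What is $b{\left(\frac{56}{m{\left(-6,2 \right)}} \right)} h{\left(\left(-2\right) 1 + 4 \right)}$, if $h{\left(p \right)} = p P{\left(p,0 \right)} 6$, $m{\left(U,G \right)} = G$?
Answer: $-1392$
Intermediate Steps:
$b{\left(u \right)} = 30 + u$
$h{\left(p \right)} = - 12 p$ ($h{\left(p \right)} = p \left(-2\right) 6 = - 2 p 6 = - 12 p$)
$b{\left(\frac{56}{m{\left(-6,2 \right)}} \right)} h{\left(\left(-2\right) 1 + 4 \right)} = \left(30 + \frac{56}{2}\right) \left(- 12 \left(\left(-2\right) 1 + 4\right)\right) = \left(30 + 56 \cdot \frac{1}{2}\right) \left(- 12 \left(-2 + 4\right)\right) = \left(30 + 28\right) \left(\left(-12\right) 2\right) = 58 \left(-24\right) = -1392$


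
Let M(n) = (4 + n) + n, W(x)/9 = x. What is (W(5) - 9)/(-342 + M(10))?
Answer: -6/53 ≈ -0.11321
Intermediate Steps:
W(x) = 9*x
M(n) = 4 + 2*n
(W(5) - 9)/(-342 + M(10)) = (9*5 - 9)/(-342 + (4 + 2*10)) = (45 - 9)/(-342 + (4 + 20)) = 36/(-342 + 24) = 36/(-318) = 36*(-1/318) = -6/53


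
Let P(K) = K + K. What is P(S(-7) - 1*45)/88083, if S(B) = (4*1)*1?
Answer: -82/88083 ≈ -0.00093094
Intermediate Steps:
S(B) = 4 (S(B) = 4*1 = 4)
P(K) = 2*K
P(S(-7) - 1*45)/88083 = (2*(4 - 1*45))/88083 = (2*(4 - 45))*(1/88083) = (2*(-41))*(1/88083) = -82*1/88083 = -82/88083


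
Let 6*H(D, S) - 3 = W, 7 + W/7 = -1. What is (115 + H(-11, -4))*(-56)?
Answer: -17836/3 ≈ -5945.3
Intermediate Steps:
W = -56 (W = -49 + 7*(-1) = -49 - 7 = -56)
H(D, S) = -53/6 (H(D, S) = ½ + (⅙)*(-56) = ½ - 28/3 = -53/6)
(115 + H(-11, -4))*(-56) = (115 - 53/6)*(-56) = (637/6)*(-56) = -17836/3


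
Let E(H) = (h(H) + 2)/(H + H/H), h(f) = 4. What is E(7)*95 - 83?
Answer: -47/4 ≈ -11.750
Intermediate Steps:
E(H) = 6/(1 + H) (E(H) = (4 + 2)/(H + H/H) = 6/(H + 1) = 6/(1 + H))
E(7)*95 - 83 = (6/(1 + 7))*95 - 83 = (6/8)*95 - 83 = (6*(⅛))*95 - 83 = (¾)*95 - 83 = 285/4 - 83 = -47/4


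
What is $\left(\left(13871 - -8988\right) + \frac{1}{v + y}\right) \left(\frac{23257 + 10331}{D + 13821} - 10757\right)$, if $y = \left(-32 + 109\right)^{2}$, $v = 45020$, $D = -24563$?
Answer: $- \frac{67307805888350072}{273647079} \approx -2.4597 \cdot 10^{8}$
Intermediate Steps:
$y = 5929$ ($y = 77^{2} = 5929$)
$\left(\left(13871 - -8988\right) + \frac{1}{v + y}\right) \left(\frac{23257 + 10331}{D + 13821} - 10757\right) = \left(\left(13871 - -8988\right) + \frac{1}{45020 + 5929}\right) \left(\frac{23257 + 10331}{-24563 + 13821} - 10757\right) = \left(\left(13871 + 8988\right) + \frac{1}{50949}\right) \left(\frac{33588}{-10742} - 10757\right) = \left(22859 + \frac{1}{50949}\right) \left(33588 \left(- \frac{1}{10742}\right) - 10757\right) = \frac{1164643192 \left(- \frac{16794}{5371} - 10757\right)}{50949} = \frac{1164643192}{50949} \left(- \frac{57792641}{5371}\right) = - \frac{67307805888350072}{273647079}$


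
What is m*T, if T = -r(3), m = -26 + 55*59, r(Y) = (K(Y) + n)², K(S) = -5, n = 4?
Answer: -3219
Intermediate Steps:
r(Y) = 1 (r(Y) = (-5 + 4)² = (-1)² = 1)
m = 3219 (m = -26 + 3245 = 3219)
T = -1 (T = -1*1 = -1)
m*T = 3219*(-1) = -3219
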